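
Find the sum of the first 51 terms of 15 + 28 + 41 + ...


aₙ = 15 + (51-1)×13 = 665
Sₙ = n(a₁+aₙ)/2 = 51×(15+665)/2
= 51×680/2 = 17340

S_51 = 17340


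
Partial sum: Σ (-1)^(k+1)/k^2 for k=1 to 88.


S = 1 - 1/4 + 1/9 - 1/16 + 1/25 - 1/36 + 1/49 - 1/64 ± ...
= 0.8224
(Full series converges to +π²/12 ≈ +0.8225)

S_88 = 0.8224


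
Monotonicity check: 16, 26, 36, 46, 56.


Differences: 10, 10, 10, 10
All differences > 0 → strictly INCREASING

Monotonically increasing


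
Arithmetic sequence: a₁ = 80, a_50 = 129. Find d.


d = (aₙ - a₁)/(n-1)
= (129 - 80)/(50-1)
= 49/49 = 1

d = 1


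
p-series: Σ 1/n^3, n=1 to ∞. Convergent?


p-series test: Σ c/n^p converges if p > 1, diverges if p ≤ 1 (constant c > 0 doesn't affect convergence).
p = 3
3 > 1 → CONVERGES

Converges (p = 3 > 1)


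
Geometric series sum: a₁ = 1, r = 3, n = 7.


Sₙ = 1×(3^7 - 1)/(3 - 1)
= 1×(2187 - 1)/2
= 1×2186/2
= 1093

S_7 = 1093


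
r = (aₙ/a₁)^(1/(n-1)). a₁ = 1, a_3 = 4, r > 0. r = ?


r^(n-1) = aₙ/a₁
r^2 = 4/1 = 4
r = 4^(1/2)
= ±2; taking r > 0 gives r = 2

r = 2


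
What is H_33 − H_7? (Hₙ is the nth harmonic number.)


Σₖ₌8^33 1/k = 1/8 + 1/9 + 1/10 + ... + 1/33
= 19638109753429/13127595717600
≈ 1.4959

Sum = 19638109753429/13127595717600 ≈ 1.4959


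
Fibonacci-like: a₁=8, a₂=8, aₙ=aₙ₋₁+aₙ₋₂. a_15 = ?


Computing iteratively: 8, 8, 16, 24, 40, 64, 104, 168, 272, 440, 712, 1152, ...
a_15 = 4880

a_15 = 4880


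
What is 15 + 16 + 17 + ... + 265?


Σₖ₌15^265 k = Σₖ₌₁^265 k − Σₖ₌₁^14 k
= 265·266/2 − 14·15/2
= 35245 − 105 = 35140

Σk = 35140


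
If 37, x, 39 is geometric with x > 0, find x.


GM = √(37×39) = √1443 = 37.9868

GM = 37.9868


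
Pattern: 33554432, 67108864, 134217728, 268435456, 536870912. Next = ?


Pattern: powers of 2: 2ⁿ
Terms: 33554432, 67108864, 134217728, 268435456, 536870912
Next term = 1073741824

Next term = 1073741824


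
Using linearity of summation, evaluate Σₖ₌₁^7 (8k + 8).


Σ(8k+8) = 8·Σk + 8·n
= 8·28 + 8·7
= 224 + 56 = 280

Σ = 280


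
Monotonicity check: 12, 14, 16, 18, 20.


Differences: 2, 2, 2, 2
All differences > 0 → strictly INCREASING

Monotonically increasing


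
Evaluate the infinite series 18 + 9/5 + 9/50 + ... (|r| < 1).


S∞ = a₁/(1-r) = 18/(1 - 1/10)
= 18/(9/10)
= 20

S∞ = 20


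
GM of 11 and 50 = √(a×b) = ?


GM = √(11×50) = √550 = 23.4521

GM = 23.4521


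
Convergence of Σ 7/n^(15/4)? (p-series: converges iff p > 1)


p-series test: Σ c/n^p converges if p > 1, diverges if p ≤ 1 (constant c > 0 doesn't affect convergence).
p = 15/4
15/4 > 1 → CONVERGES

Converges (p = 15/4 > 1)


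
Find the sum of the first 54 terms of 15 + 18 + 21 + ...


aₙ = 15 + (54-1)×3 = 174
Sₙ = n(a₁+aₙ)/2 = 54×(15+174)/2
= 54×189/2 = 5103

S_54 = 5103


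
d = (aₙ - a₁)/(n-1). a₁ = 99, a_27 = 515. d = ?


d = (aₙ - a₁)/(n-1)
= (515 - 99)/(27-1)
= 416/26 = 16

d = 16


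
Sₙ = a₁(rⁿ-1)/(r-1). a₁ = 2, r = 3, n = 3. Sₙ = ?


Sₙ = 2×(3^3 - 1)/(3 - 1)
= 2×(27 - 1)/2
= 2×26/2
= 26

S_3 = 26


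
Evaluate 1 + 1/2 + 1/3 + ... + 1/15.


H_15 = 1/1 + 1/2 + 1/3 + ... + 1/15
= 1195757/360360
≈ 3.3182

H_15 = 1195757/360360 ≈ 3.3182


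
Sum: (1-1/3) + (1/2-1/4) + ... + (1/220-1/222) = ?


Telescoping with gap 2: two head and two tail terms survive.
= (1 + 1/2) - (1/221 + 1/222)
= 3/2 - 1/221 - 1/222 = 36575/24531

Sum = 36575/24531


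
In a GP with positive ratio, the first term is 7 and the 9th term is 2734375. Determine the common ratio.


r^(n-1) = aₙ/a₁
r^8 = 2734375/7 = 390625
r = 390625^(1/8)
= ±5; taking r > 0 gives r = 5

r = 5


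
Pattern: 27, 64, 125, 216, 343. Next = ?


Pattern: perfect cubes: n³
Terms: 27, 64, 125, 216, 343
Next term = 512

Next term = 512


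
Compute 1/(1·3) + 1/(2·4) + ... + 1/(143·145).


1/(k(k+2)) = (1/2)·(1/k - 1/(k+2)) (partial fractions)
Telescoping: Σ = (1/2)·(1 + 1/2 - 1/144 - 1/145) = 31031/41760

Sum = 31031/41760


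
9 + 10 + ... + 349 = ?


Σₖ₌9^349 k = Σₖ₌₁^349 k − Σₖ₌₁^8 k
= 349·350/2 − 8·9/2
= 61075 − 36 = 61039

Σk = 61039


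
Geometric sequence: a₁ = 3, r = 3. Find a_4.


aₙ = a₁·r^(n-1)
= 3×3^3
= 3×27
= 81

a_4 = 81


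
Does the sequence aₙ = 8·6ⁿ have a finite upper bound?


aₙ = 8·6ⁿ → as n→∞, aₙ→∞ (since base 6 > 1)
No finite upper bound exists
The sequence is UNBOUNDED

Unbounded (aₙ → ∞ as n → ∞)


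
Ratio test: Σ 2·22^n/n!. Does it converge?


aₙ = 2·22^n/n!
a_{n+1}/aₙ = 22^(n+1)/(n+1)! × n!/22^n  (constant 2 cancels)
= 22/(n+1)
L = lim(n→∞) 22/(n+1) = 0
L < 1 → series CONVERGES

Converges (ratio test: L = 0 < 1)


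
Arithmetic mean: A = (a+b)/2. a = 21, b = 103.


AM = (21 + 103)/2 = 124/2 = 62

AM = 62


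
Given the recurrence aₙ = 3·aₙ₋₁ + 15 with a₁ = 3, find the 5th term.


Computing step by step:
a_1 = 3
a_2 = 24
a_3 = 87
a_4 = 276
a_5 = 843


a_5 = 843


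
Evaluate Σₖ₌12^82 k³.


Σₖ₌12^82 k³ = [82·83/2]² − [11·12/2]²
= 11580409 − 4356 = 11576053

Σk³ = 11576053


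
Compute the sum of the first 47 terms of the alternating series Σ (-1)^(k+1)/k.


S = 1 - 1/2 + 1/3 - 1/4 + 1/5 - 1/6 + 1/7 - 1/8 ± ...
= 0.7037
(Full series converges to +ln(2) ≈ +0.6931)

S_47 = 0.7037


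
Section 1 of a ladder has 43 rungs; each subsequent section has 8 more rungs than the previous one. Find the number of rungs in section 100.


aₙ = a₁ + (n-1)d
= 43 + (100-1)×8
= 43 + 792
= 835

a_100 = 835


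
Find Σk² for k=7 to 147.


Σₖ₌7^147 k² = Σₖ₌₁^147 k² − Σₖ₌₁^6 k²
= 147·148·295/6 − 6·7·13/6
= 1069670 − 91 = 1069579

Σk² = 1069579


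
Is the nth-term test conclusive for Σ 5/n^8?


lim(n→∞) 5/n^8 = 0
lim aₙ = 0 → nth-term test is INCONCLUSIVE
(Need other tests; this is actually a convergent p-series with p=8 > 1)

Inconclusive (lim aₙ = 0; need another test)


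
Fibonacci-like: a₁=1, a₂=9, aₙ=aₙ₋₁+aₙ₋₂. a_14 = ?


Computing iteratively: 1, 9, 10, 19, 29, 48, 77, 125, 202, 327, 529, 856, ...
a_14 = 2241

a_14 = 2241


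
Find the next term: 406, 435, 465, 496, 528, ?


Pattern: triangular numbers: n(n+1)/2
Terms: 406, 435, 465, 496, 528
Next term = 561

Next term = 561


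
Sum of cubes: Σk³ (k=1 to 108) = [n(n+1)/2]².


n(n+1)/2 = 108×109/2 = 5886
Σk³ = 5886² = 34644996

Σk³ = 34644996


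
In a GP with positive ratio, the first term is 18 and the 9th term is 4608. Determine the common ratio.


r^(n-1) = aₙ/a₁
r^8 = 4608/18 = 256
r = 256^(1/8)
= ±2; taking r > 0 gives r = 2

r = 2


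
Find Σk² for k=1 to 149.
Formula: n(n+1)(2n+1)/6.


n = 149
n(n+1)(2n+1)/6 = 149×150×299/6
= 6682650/6 = 1113775

Σk² = 1113775


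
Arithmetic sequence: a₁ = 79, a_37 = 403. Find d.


d = (aₙ - a₁)/(n-1)
= (403 - 79)/(37-1)
= 324/36 = 9

d = 9


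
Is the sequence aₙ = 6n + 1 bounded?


aₙ = 6n + 1 → as n→∞, aₙ→∞
No finite upper bound exists
The sequence is UNBOUNDED

Unbounded (aₙ → ∞ as n → ∞)


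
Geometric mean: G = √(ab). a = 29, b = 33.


GM = √(29×33) = √957 = 30.9354

GM = 30.9354


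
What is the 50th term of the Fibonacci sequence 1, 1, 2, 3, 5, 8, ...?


Fibonacci sequence: 1, 1, 2, 3, 5, 8, 13, 21, 34, 55, 89, ...
F(50) = 12586269025

F(50) = 12586269025


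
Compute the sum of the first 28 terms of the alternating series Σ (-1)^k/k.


S = -1 + 1/2 - 1/3 + 1/4 - 1/5 + 1/6 - 1/7 + 1/8 ± ...
= -0.6756
(Full series converges to -ln(2) ≈ -0.6931)

S_28 = -0.6756


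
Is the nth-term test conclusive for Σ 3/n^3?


lim(n→∞) 3/n^3 = 0
lim aₙ = 0 → nth-term test is INCONCLUSIVE
(Need other tests; this is actually a convergent p-series with p=3 > 1)

Inconclusive (lim aₙ = 0; need another test)


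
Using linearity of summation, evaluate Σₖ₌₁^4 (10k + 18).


Σ(10k+18) = 10·Σk + 18·n
= 10·10 + 18·4
= 100 + 72 = 172

Σ = 172


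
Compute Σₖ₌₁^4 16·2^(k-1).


Sₙ = 16×(2^4 - 1)/(2 - 1)
= 16×(16 - 1)/1
= 16×15/1
= 240

S_4 = 240


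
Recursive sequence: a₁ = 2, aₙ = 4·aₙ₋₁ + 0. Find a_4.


Computing step by step:
a_1 = 2
a_2 = 8
a_3 = 32
a_4 = 128


a_4 = 128


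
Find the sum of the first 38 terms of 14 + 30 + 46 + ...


aₙ = 14 + (38-1)×16 = 606
Sₙ = n(a₁+aₙ)/2 = 38×(14+606)/2
= 38×620/2 = 11780

S_38 = 11780


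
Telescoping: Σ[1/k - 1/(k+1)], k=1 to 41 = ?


Telescoping: adjacent terms cancel.
= 1/1 - 1/42
= 1 - 1/42 = 41/42

Sum = 41/42


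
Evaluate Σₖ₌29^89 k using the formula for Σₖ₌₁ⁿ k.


Σₖ₌29^89 k = Σₖ₌₁^89 k − Σₖ₌₁^28 k
= 89·90/2 − 28·29/2
= 4005 − 406 = 3599

Σk = 3599


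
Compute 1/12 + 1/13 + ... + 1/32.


Σₖ₌12^32 1/k = 1/12 + 1/13 + 1/14 + ... + 1/32
= 149980107719459/144403552893600
≈ 1.0386

Sum = 149980107719459/144403552893600 ≈ 1.0386


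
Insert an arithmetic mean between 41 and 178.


AM = (41 + 178)/2 = 219/2 = 109.5

AM = 109.5


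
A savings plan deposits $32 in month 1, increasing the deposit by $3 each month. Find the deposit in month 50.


aₙ = a₁ + (n-1)d
= 32 + (50-1)×3
= 32 + 147
= 179

a_50 = 179


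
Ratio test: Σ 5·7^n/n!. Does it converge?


aₙ = 5·7^n/n!
a_{n+1}/aₙ = 7^(n+1)/(n+1)! × n!/7^n  (constant 5 cancels)
= 7/(n+1)
L = lim(n→∞) 7/(n+1) = 0
L < 1 → series CONVERGES

Converges (ratio test: L = 0 < 1)


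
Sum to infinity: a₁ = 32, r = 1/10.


S∞ = a₁/(1-r) = 32/(1 - 1/10)
= 32/(9/10)
= 320/9

S∞ = 320/9


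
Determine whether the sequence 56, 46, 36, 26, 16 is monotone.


Differences: -10, -10, -10, -10
All differences < 0 → strictly DECREASING

Monotonically decreasing


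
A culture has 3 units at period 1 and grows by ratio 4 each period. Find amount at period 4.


aₙ = a₁·r^(n-1)
= 3×4^3
= 3×64
= 192

a_4 = 192


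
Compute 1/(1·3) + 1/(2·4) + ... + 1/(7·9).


1/(k(k+2)) = (1/2)·(1/k - 1/(k+2)) (partial fractions)
Telescoping: Σ = (1/2)·(1 + 1/2 - 1/8 - 1/9) = 91/144

Sum = 91/144


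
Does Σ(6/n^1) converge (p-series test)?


p-series test: Σ c/n^p converges if p > 1, diverges if p ≤ 1 (constant c > 0 doesn't affect convergence).
p = 1
1 ≤ 1 → DIVERGES

Diverges (p = 1 ≤ 1)


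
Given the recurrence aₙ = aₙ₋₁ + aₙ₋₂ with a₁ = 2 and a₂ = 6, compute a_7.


Computing iteratively: 2, 6, 8, 14, 22, 36, 58
a_7 = 58

a_7 = 58


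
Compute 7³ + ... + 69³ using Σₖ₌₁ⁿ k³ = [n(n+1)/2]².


Σₖ₌7^69 k³ = [69·70/2]² − [6·7/2]²
= 5832225 − 441 = 5831784

Σk³ = 5831784


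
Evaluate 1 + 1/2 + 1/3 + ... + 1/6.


H_6 = 1/1 + 1/2 + 1/3 + 1/4 + 1/5 + 1/6
= 49/20
≈ 2.45

H_6 = 49/20 ≈ 2.45


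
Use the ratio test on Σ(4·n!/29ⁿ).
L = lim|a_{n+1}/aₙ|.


aₙ = 4·n!/29^n
a_{n+1}/aₙ = (n+1)!/29^(n+1) × 29^n/n!  (constant 4 cancels)
= (n+1)/29
L = lim(n→∞) (n+1)/29 = ∞
L > 1 → series DIVERGES

Diverges (ratio test: L = ∞ > 1)


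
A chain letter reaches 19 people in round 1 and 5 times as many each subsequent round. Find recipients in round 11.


aₙ = a₁·r^(n-1)
= 19×5^10
= 19×9765625
= 185546875

a_11 = 185546875


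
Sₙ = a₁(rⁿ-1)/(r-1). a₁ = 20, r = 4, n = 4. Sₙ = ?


Sₙ = 20×(4^4 - 1)/(4 - 1)
= 20×(256 - 1)/3
= 20×255/3
= 1700

S_4 = 1700


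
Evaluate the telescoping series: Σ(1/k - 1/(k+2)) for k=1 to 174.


Telescoping with gap 2: two head and two tail terms survive.
= (1 + 1/2) - (1/175 + 1/176)
= 3/2 - 1/175 - 1/176 = 45849/30800

Sum = 45849/30800


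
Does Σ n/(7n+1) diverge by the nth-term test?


lim(n→∞) n/(7n+1) = 1/7 = 1/7  (divide numerator and denominator by n)
lim aₙ = 1/7 ≠ 0 → series DIVERGES

Diverges (lim aₙ = 1/7 ≠ 0)


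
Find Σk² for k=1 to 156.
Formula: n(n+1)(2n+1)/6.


n = 156
n(n+1)(2n+1)/6 = 156×157×313/6
= 7665996/6 = 1277666

Σk² = 1277666


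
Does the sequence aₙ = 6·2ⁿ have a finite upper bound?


aₙ = 6·2ⁿ → as n→∞, aₙ→∞ (since base 2 > 1)
No finite upper bound exists
The sequence is UNBOUNDED

Unbounded (aₙ → ∞ as n → ∞)


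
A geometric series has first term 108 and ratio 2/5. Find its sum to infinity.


S∞ = a₁/(1-r) = 108/(1 - 2/5)
= 108/(3/5)
= 180

S∞ = 180


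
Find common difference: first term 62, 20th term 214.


d = (aₙ - a₁)/(n-1)
= (214 - 62)/(20-1)
= 152/19 = 8

d = 8


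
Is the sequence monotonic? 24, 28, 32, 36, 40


Differences: 4, 4, 4, 4
All differences > 0 → strictly INCREASING

Monotonically increasing


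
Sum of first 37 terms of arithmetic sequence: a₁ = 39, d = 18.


aₙ = 39 + (37-1)×18 = 687
Sₙ = n(a₁+aₙ)/2 = 37×(39+687)/2
= 37×726/2 = 13431

S_37 = 13431


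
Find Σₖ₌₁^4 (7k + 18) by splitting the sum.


Σ(7k+18) = 7·Σk + 18·n
= 7·10 + 18·4
= 70 + 72 = 142

Σ = 142


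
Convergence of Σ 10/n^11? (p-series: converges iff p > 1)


p-series test: Σ c/n^p converges if p > 1, diverges if p ≤ 1 (constant c > 0 doesn't affect convergence).
p = 11
11 > 1 → CONVERGES

Converges (p = 11 > 1)


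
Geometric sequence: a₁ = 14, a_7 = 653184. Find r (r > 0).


r^(n-1) = aₙ/a₁
r^6 = 653184/14 = 46656
r = 46656^(1/6)
= ±6; taking r > 0 gives r = 6

r = 6


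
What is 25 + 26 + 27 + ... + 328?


Σₖ₌25^328 k = Σₖ₌₁^328 k − Σₖ₌₁^24 k
= 328·329/2 − 24·25/2
= 53956 − 300 = 53656

Σk = 53656


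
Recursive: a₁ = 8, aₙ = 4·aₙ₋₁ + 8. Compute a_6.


Computing step by step:
a_1 = 8
a_2 = 40
a_3 = 168
a_4 = 680
a_5 = 2728
a_6 = 10920


a_6 = 10920


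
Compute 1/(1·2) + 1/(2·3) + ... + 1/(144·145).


1/(k(k+1)) = 1/k - 1/(k+1) (partial fractions)
Telescoping: Σ = 1 - 1/145 = 144/145

Sum = 144/145


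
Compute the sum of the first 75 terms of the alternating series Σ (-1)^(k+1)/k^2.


S = 1 - 1/4 + 1/9 - 1/16 + 1/25 - 1/36 + 1/49 - 1/64 ± ...
= 0.8226
(Full series converges to +π²/12 ≈ +0.8225)

S_75 = 0.8226


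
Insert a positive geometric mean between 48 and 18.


GM = √(48×18) = √864 = 29.3939

GM = 29.3939


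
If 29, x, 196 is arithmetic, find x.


AM = (29 + 196)/2 = 225/2 = 112.5

AM = 112.5


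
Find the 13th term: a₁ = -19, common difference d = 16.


aₙ = a₁ + (n-1)d
= -19 + (13-1)×16
= -19 + 192
= 173

a_13 = 173


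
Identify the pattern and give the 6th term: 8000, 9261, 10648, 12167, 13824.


Pattern: perfect cubes: n³
Terms: 8000, 9261, 10648, 12167, 13824
Next term = 15625

Next term = 15625


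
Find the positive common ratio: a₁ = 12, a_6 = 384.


r^(n-1) = aₙ/a₁
r^5 = 384/12 = 32
r = 32^(1/5)
= 2

r = 2


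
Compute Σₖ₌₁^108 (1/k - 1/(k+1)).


Telescoping: adjacent terms cancel.
= 1/1 - 1/109
= 1 - 1/109 = 108/109

Sum = 108/109


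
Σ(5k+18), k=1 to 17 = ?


Σ(5k+18) = 5·Σk + 18·n
= 5·153 + 18·17
= 765 + 306 = 1071

Σ = 1071


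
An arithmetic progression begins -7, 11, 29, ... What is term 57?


aₙ = a₁ + (n-1)d
= -7 + (57-1)×18
= -7 + 1008
= 1001

a_57 = 1001


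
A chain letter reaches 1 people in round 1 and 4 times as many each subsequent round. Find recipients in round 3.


aₙ = a₁·r^(n-1)
= 1×4^2
= 1×16
= 16

a_3 = 16


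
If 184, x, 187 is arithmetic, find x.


AM = (184 + 187)/2 = 371/2 = 185.5

AM = 185.5


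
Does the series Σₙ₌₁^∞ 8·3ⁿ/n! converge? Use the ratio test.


aₙ = 8·3^n/n!
a_{n+1}/aₙ = 3^(n+1)/(n+1)! × n!/3^n  (constant 8 cancels)
= 3/(n+1)
L = lim(n→∞) 3/(n+1) = 0
L < 1 → series CONVERGES

Converges (ratio test: L = 0 < 1)


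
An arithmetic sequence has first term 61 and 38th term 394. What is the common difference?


d = (aₙ - a₁)/(n-1)
= (394 - 61)/(38-1)
= 333/37 = 9

d = 9


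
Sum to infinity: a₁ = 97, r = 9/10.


S∞ = a₁/(1-r) = 97/(1 - 9/10)
= 97/(1/10)
= 970

S∞ = 970


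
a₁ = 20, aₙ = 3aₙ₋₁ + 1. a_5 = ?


Computing step by step:
a_1 = 20
a_2 = 61
a_3 = 184
a_4 = 553
a_5 = 1660


a_5 = 1660


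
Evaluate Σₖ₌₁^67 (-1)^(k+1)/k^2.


S = 1 - 1/4 + 1/9 - 1/16 + 1/25 - 1/36 + 1/49 - 1/64 ± ...
= 0.8226
(Full series converges to +π²/12 ≈ +0.8225)

S_67 = 0.8226


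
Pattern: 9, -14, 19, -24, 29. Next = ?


Pattern: alternating sign, magnitude arithmetic (d=5)
Terms: 9, -14, 19, -24, 29
Next term = -34

Next term = -34


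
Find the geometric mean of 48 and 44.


GM = √(48×44) = √2112 = 45.9565

GM = 45.9565


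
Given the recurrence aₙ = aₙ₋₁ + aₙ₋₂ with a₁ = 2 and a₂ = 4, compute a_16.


Computing iteratively: 2, 4, 6, 10, 16, 26, 42, 68, 110, 178, 288, 466, ...
a_16 = 3194

a_16 = 3194


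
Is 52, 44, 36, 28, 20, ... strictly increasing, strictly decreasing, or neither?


Differences: -8, -8, -8, -8
All differences < 0 → strictly DECREASING

Monotonically decreasing


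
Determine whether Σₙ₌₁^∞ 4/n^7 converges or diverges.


p-series test: Σ c/n^p converges if p > 1, diverges if p ≤ 1 (constant c > 0 doesn't affect convergence).
p = 7
7 > 1 → CONVERGES

Converges (p = 7 > 1)


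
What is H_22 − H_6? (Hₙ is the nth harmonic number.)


Σₖ₌7^22 1/k = 1/7 + 1/8 + 1/9 + ... + 1/22
= 32094677/25865840
≈ 1.2408

Sum = 32094677/25865840 ≈ 1.2408


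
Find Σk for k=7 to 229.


Σₖ₌7^229 k = Σₖ₌₁^229 k − Σₖ₌₁^6 k
= 229·230/2 − 6·7/2
= 26335 − 21 = 26314

Σk = 26314


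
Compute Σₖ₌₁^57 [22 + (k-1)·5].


aₙ = 22 + (57-1)×5 = 302
Sₙ = n(a₁+aₙ)/2 = 57×(22+302)/2
= 57×324/2 = 9234

S_57 = 9234


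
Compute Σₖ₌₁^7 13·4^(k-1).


Sₙ = 13×(4^7 - 1)/(4 - 1)
= 13×(16384 - 1)/3
= 13×16383/3
= 70993

S_7 = 70993


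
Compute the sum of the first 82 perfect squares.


n = 82
n(n+1)(2n+1)/6 = 82×83×165/6
= 1122990/6 = 187165

Σk² = 187165


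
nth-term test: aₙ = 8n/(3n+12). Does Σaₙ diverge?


lim(n→∞) 8n/(3n+12) = 8/3 = 8/3  (divide numerator and denominator by n)
lim aₙ = 8/3 ≠ 0 → series DIVERGES

Diverges (lim aₙ = 8/3 ≠ 0)


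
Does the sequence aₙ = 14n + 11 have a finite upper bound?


aₙ = 14n + 11 → as n→∞, aₙ→∞
No finite upper bound exists
The sequence is UNBOUNDED

Unbounded (aₙ → ∞ as n → ∞)


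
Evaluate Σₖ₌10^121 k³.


Σₖ₌10^121 k³ = [121·122/2]² − [9·10/2]²
= 54479161 − 2025 = 54477136

Σk³ = 54477136


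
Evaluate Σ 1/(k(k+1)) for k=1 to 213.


1/(k(k+1)) = 1/k - 1/(k+1) (partial fractions)
Telescoping: Σ = 1 - 1/214 = 213/214

Sum = 213/214


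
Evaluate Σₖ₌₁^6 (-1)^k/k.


S = -1 + 1/2 - 1/3 + 1/4 - 1/5 + 1/6
= -0.6167
(Full series converges to -ln(2) ≈ -0.6931)

S_6 = -0.6167


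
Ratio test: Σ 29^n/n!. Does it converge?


aₙ = 29^n/n!
a_{n+1}/aₙ = 29^(n+1)/(n+1)! × n!/29^n
= 29/(n+1)
L = lim(n→∞) 29/(n+1) = 0
L < 1 → series CONVERGES

Converges (ratio test: L = 0 < 1)


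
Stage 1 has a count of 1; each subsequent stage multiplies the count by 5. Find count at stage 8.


aₙ = a₁·r^(n-1)
= 1×5^7
= 1×78125
= 78125

a_8 = 78125


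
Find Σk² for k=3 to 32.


Σₖ₌3^32 k² = Σₖ₌₁^32 k² − Σₖ₌₁^2 k²
= 32·33·65/6 − 2·3·5/6
= 11440 − 5 = 11435

Σk² = 11435


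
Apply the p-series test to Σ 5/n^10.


p-series test: Σ c/n^p converges if p > 1, diverges if p ≤ 1 (constant c > 0 doesn't affect convergence).
p = 10
10 > 1 → CONVERGES

Converges (p = 10 > 1)


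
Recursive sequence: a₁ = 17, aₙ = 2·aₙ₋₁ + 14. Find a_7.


Computing step by step:
a_1 = 17
a_2 = 48
a_3 = 110
a_4 = 234
a_5 = 482
a_6 = 978
a_7 = 1970


a_7 = 1970


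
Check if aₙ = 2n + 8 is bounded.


aₙ = 2n + 8 → as n→∞, aₙ→∞
No finite upper bound exists
The sequence is UNBOUNDED

Unbounded (aₙ → ∞ as n → ∞)


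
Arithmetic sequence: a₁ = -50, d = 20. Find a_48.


aₙ = a₁ + (n-1)d
= -50 + (48-1)×20
= -50 + 940
= 890

a_48 = 890


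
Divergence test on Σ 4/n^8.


lim(n→∞) 4/n^8 = 0
lim aₙ = 0 → nth-term test is INCONCLUSIVE
(Need other tests; this is actually a convergent p-series with p=8 > 1)

Inconclusive (lim aₙ = 0; need another test)


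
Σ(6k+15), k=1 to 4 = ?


Σ(6k+15) = 6·Σk + 15·n
= 6·10 + 15·4
= 60 + 60 = 120

Σ = 120


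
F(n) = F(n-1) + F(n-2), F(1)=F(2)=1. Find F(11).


Fibonacci sequence: 1, 1, 2, 3, 5, 8, 13, 21, 34, 55, 89
F(11) = 89

F(11) = 89


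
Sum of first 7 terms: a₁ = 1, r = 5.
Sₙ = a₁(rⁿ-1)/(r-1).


Sₙ = 1×(5^7 - 1)/(5 - 1)
= 1×(78125 - 1)/4
= 1×78124/4
= 19531

S_7 = 19531


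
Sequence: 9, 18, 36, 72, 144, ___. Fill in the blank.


Pattern: geometric (r=2)
Terms: 9, 18, 36, 72, 144
Next term = 288

Next term = 288


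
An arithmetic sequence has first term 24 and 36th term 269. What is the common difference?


d = (aₙ - a₁)/(n-1)
= (269 - 24)/(36-1)
= 245/35 = 7

d = 7


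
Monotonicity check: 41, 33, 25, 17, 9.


Differences: -8, -8, -8, -8
All differences < 0 → strictly DECREASING

Monotonically decreasing


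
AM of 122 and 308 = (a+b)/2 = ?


AM = (122 + 308)/2 = 430/2 = 215

AM = 215


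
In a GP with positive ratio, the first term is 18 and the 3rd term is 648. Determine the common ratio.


r^(n-1) = aₙ/a₁
r^2 = 648/18 = 36
r = 36^(1/2)
= ±6; taking r > 0 gives r = 6

r = 6


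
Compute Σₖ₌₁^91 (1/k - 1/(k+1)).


Telescoping: adjacent terms cancel.
= 1/1 - 1/92
= 1 - 1/92 = 91/92

Sum = 91/92


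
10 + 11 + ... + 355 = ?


Σₖ₌10^355 k = Σₖ₌₁^355 k − Σₖ₌₁^9 k
= 355·356/2 − 9·10/2
= 63190 − 45 = 63145

Σk = 63145


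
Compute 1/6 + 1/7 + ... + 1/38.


Σₖ₌6^38 1/k = 1/6 + 1/7 + 1/8 + ... + 1/38
= 944517924598993/485721041551200
≈ 1.9446

Sum = 944517924598993/485721041551200 ≈ 1.9446


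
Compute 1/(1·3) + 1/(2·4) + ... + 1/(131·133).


1/(k(k+2)) = (1/2)·(1/k - 1/(k+2)) (partial fractions)
Telescoping: Σ = (1/2)·(1 + 1/2 - 1/132 - 1/133) = 26069/35112

Sum = 26069/35112


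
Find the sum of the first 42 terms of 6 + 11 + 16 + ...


aₙ = 6 + (42-1)×5 = 211
Sₙ = n(a₁+aₙ)/2 = 42×(6+211)/2
= 42×217/2 = 4557

S_42 = 4557


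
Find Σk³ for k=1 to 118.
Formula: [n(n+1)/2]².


n(n+1)/2 = 118×119/2 = 7021
Σk³ = 7021² = 49294441

Σk³ = 49294441


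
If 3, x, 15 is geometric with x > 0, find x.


GM = √(3×15) = √45 = 6.7082

GM = 6.7082


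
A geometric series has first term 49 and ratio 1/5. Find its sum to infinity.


S∞ = a₁/(1-r) = 49/(1 - 1/5)
= 49/(4/5)
= 245/4

S∞ = 245/4


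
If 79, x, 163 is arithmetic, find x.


AM = (79 + 163)/2 = 242/2 = 121

AM = 121


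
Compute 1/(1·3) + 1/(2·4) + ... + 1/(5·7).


1/(k(k+2)) = (1/2)·(1/k - 1/(k+2)) (partial fractions)
Telescoping: Σ = (1/2)·(1 + 1/2 - 1/6 - 1/7) = 25/42

Sum = 25/42


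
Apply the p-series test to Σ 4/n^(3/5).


p-series test: Σ c/n^p converges if p > 1, diverges if p ≤ 1 (constant c > 0 doesn't affect convergence).
p = 3/5
3/5 ≤ 1 → DIVERGES

Diverges (p = 3/5 ≤ 1)


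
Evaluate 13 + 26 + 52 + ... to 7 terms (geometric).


Sₙ = 13×(2^7 - 1)/(2 - 1)
= 13×(128 - 1)/1
= 13×127/1
= 1651

S_7 = 1651


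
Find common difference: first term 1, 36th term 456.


d = (aₙ - a₁)/(n-1)
= (456 - 1)/(36-1)
= 455/35 = 13

d = 13


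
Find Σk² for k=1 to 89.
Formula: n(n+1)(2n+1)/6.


n = 89
n(n+1)(2n+1)/6 = 89×90×179/6
= 1433790/6 = 238965

Σk² = 238965


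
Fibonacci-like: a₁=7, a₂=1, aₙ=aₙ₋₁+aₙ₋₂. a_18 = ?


Computing iteratively: 7, 1, 8, 9, 17, 26, 43, 69, 112, 181, 293, 474, ...
a_18 = 8506

a_18 = 8506


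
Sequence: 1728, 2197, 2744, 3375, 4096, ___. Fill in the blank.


Pattern: perfect cubes: n³
Terms: 1728, 2197, 2744, 3375, 4096
Next term = 4913

Next term = 4913


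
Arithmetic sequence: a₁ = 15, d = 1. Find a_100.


aₙ = a₁ + (n-1)d
= 15 + (100-1)×1
= 15 + 99
= 114

a_100 = 114


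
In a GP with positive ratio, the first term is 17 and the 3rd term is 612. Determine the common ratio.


r^(n-1) = aₙ/a₁
r^2 = 612/17 = 36
r = 36^(1/2)
= ±6; taking r > 0 gives r = 6

r = 6


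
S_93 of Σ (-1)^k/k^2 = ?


S = -1 + 1/4 - 1/9 + 1/16 - 1/25 + 1/36 - 1/49 + 1/64 ± ...
= -0.8225
(Full series converges to -π²/12 ≈ -0.8225)

S_93 = -0.8225


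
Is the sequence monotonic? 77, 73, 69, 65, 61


Differences: -4, -4, -4, -4
All differences < 0 → strictly DECREASING

Monotonically decreasing


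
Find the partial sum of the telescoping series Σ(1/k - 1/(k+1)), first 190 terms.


Telescoping: adjacent terms cancel.
= 1/1 - 1/191
= 1 - 1/191 = 190/191

Sum = 190/191


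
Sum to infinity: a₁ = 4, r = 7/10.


S∞ = a₁/(1-r) = 4/(1 - 7/10)
= 4/(3/10)
= 40/3

S∞ = 40/3


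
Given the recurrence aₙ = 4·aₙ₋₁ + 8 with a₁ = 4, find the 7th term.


Computing step by step:
a_1 = 4
a_2 = 24
a_3 = 104
a_4 = 424
a_5 = 1704
a_6 = 6824
a_7 = 27304


a_7 = 27304


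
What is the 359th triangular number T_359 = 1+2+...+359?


n(n+1)/2 = 359×360/2 = 129240/2 = 64620

Σk = 64620


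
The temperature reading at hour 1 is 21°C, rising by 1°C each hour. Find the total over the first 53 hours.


aₙ = 21 + (53-1)×1 = 73
Sₙ = n(a₁+aₙ)/2 = 53×(21+73)/2
= 53×94/2 = 2491

S_53 = 2491


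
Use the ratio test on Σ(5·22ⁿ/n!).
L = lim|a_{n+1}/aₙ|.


aₙ = 5·22^n/n!
a_{n+1}/aₙ = 22^(n+1)/(n+1)! × n!/22^n  (constant 5 cancels)
= 22/(n+1)
L = lim(n→∞) 22/(n+1) = 0
L < 1 → series CONVERGES

Converges (ratio test: L = 0 < 1)


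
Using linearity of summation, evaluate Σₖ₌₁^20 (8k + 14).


Σ(8k+14) = 8·Σk + 14·n
= 8·210 + 14·20
= 1680 + 280 = 1960

Σ = 1960


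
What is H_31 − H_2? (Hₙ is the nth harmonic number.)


Σₖ₌3^31 1/k = 1/3 + 1/4 + 1/5 + ... + 1/31
= 182471592627157/72201776446800
≈ 2.5272

Sum = 182471592627157/72201776446800 ≈ 2.5272


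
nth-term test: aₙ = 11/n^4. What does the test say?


lim(n→∞) 11/n^4 = 0
lim aₙ = 0 → nth-term test is INCONCLUSIVE
(Need other tests; this is actually a convergent p-series with p=4 > 1)

Inconclusive (lim aₙ = 0; need another test)


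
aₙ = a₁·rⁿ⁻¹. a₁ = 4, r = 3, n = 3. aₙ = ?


aₙ = a₁·r^(n-1)
= 4×3^2
= 4×9
= 36

a_3 = 36


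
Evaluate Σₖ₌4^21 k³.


Σₖ₌4^21 k³ = [21·22/2]² − [3·4/2]²
= 53361 − 36 = 53325

Σk³ = 53325


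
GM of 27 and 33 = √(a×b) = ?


GM = √(27×33) = √891 = 29.8496

GM = 29.8496


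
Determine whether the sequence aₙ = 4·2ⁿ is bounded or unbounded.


aₙ = 4·2ⁿ → as n→∞, aₙ→∞ (since base 2 > 1)
No finite upper bound exists
The sequence is UNBOUNDED

Unbounded (aₙ → ∞ as n → ∞)


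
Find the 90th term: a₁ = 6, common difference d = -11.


aₙ = a₁ + (n-1)d
= 6 + (90-1)×-11
= 6 - 979
= -973

a_90 = -973


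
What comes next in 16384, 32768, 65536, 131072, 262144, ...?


Pattern: powers of 2: 2ⁿ
Terms: 16384, 32768, 65536, 131072, 262144
Next term = 524288

Next term = 524288


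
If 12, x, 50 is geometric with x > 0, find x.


GM = √(12×50) = √600 = 24.4949

GM = 24.4949


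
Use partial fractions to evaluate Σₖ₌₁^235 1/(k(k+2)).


1/(k(k+2)) = (1/2)·(1/k - 1/(k+2)) (partial fractions)
Telescoping: Σ = (1/2)·(1 + 1/2 - 1/236 - 1/237) = 83425/111864

Sum = 83425/111864


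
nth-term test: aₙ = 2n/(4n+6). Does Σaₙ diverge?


lim(n→∞) 2n/(4n+6) = 2/4 = 1/2  (divide numerator and denominator by n)
lim aₙ = 1/2 ≠ 0 → series DIVERGES

Diverges (lim aₙ = 1/2 ≠ 0)


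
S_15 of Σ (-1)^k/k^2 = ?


S = -1 + 1/4 - 1/9 + 1/16 - 1/25 + 1/36 - 1/49 + 1/64 ± ...
= -0.8245
(Full series converges to -π²/12 ≈ -0.8225)

S_15 = -0.8245


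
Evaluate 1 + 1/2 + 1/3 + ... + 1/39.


H_39 = 1/1 + 1/2 + 1/3 + ... + 1/39
= 2066035355155033/485721041551200
≈ 4.2535

H_39 = 2066035355155033/485721041551200 ≈ 4.2535


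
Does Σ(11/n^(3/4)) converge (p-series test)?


p-series test: Σ c/n^p converges if p > 1, diverges if p ≤ 1 (constant c > 0 doesn't affect convergence).
p = 3/4
3/4 ≤ 1 → DIVERGES

Diverges (p = 3/4 ≤ 1)


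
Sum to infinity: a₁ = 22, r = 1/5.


S∞ = a₁/(1-r) = 22/(1 - 1/5)
= 22/(4/5)
= 55/2

S∞ = 55/2


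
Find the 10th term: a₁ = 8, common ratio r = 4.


aₙ = a₁·r^(n-1)
= 8×4^9
= 8×262144
= 2097152

a_10 = 2097152


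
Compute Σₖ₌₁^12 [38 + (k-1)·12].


aₙ = 38 + (12-1)×12 = 170
Sₙ = n(a₁+aₙ)/2 = 12×(38+170)/2
= 12×208/2 = 1248

S_12 = 1248


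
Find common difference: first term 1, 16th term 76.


d = (aₙ - a₁)/(n-1)
= (76 - 1)/(16-1)
= 75/15 = 5

d = 5


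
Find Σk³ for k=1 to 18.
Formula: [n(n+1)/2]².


n(n+1)/2 = 18×19/2 = 171
Σk³ = 171² = 29241

Σk³ = 29241


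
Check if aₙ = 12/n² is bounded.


a₁ = 12, a₂ = 12/4, a₃ = 12/9, ...
0 < aₙ ≤ 12 for all n ≥ 1
The sequence IS bounded

Bounded (0 < aₙ ≤ 12)


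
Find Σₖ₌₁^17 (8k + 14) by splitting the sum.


Σ(8k+14) = 8·Σk + 14·n
= 8·153 + 14·17
= 1224 + 238 = 1462

Σ = 1462


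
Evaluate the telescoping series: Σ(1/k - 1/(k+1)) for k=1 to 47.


Telescoping: adjacent terms cancel.
= 1/1 - 1/48
= 1 - 1/48 = 47/48

Sum = 47/48


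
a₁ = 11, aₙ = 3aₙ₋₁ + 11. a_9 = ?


Computing step by step:
a_1 = 11
a_2 = 44
a_3 = 143
a_4 = 440
a_5 = 1331
a_6 = 4004
a_7 = 12023
a_8 = 36080
a_9 = 108251


a_9 = 108251


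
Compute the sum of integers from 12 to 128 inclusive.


Σₖ₌12^128 k = Σₖ₌₁^128 k − Σₖ₌₁^11 k
= 128·129/2 − 11·12/2
= 8256 − 66 = 8190

Σk = 8190


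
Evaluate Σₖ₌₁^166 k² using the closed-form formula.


n = 166
n(n+1)(2n+1)/6 = 166×167×333/6
= 9231426/6 = 1538571

Σk² = 1538571


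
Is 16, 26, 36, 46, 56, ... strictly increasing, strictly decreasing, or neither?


Differences: 10, 10, 10, 10
All differences > 0 → strictly INCREASING

Monotonically increasing


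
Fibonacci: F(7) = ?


Fibonacci sequence: 1, 1, 2, 3, 5, 8, 13
F(7) = 13

F(7) = 13


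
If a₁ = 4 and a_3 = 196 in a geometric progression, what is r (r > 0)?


r^(n-1) = aₙ/a₁
r^2 = 196/4 = 49
r = 49^(1/2)
= ±7; taking r > 0 gives r = 7

r = 7


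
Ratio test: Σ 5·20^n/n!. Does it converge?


aₙ = 5·20^n/n!
a_{n+1}/aₙ = 20^(n+1)/(n+1)! × n!/20^n  (constant 5 cancels)
= 20/(n+1)
L = lim(n→∞) 20/(n+1) = 0
L < 1 → series CONVERGES

Converges (ratio test: L = 0 < 1)


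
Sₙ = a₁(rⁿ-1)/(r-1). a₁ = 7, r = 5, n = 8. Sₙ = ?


Sₙ = 7×(5^8 - 1)/(5 - 1)
= 7×(390625 - 1)/4
= 7×390624/4
= 683592

S_8 = 683592


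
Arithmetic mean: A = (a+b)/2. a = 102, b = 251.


AM = (102 + 251)/2 = 353/2 = 176.5

AM = 176.5


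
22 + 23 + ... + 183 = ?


Σₖ₌22^183 k = Σₖ₌₁^183 k − Σₖ₌₁^21 k
= 183·184/2 − 21·22/2
= 16836 − 231 = 16605

Σk = 16605


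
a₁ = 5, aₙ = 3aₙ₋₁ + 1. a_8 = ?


Computing step by step:
a_1 = 5
a_2 = 16
a_3 = 49
a_4 = 148
a_5 = 445
a_6 = 1336
a_7 = 4009
a_8 = 12028


a_8 = 12028


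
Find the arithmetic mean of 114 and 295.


AM = (114 + 295)/2 = 409/2 = 204.5

AM = 204.5


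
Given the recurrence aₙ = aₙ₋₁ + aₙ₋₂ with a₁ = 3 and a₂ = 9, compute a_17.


Computing iteratively: 3, 9, 12, 21, 33, 54, 87, 141, 228, 369, 597, 966, ...
a_17 = 10713

a_17 = 10713


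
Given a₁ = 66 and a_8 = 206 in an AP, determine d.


d = (aₙ - a₁)/(n-1)
= (206 - 66)/(8-1)
= 140/7 = 20

d = 20


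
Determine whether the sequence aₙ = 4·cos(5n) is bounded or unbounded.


For all n, -1 ≤ cos(5n) ≤ 1, so -4 ≤ 4·cos(5n) ≤ 4
Lower bound: -4, Upper bound: 4
The sequence IS bounded

Bounded (-4 ≤ aₙ ≤ 4)


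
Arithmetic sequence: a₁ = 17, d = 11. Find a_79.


aₙ = a₁ + (n-1)d
= 17 + (79-1)×11
= 17 + 858
= 875

a_79 = 875


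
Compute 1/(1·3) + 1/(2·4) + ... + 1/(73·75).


1/(k(k+2)) = (1/2)·(1/k - 1/(k+2)) (partial fractions)
Telescoping: Σ = (1/2)·(1 + 1/2 - 1/74 - 1/75) = 2044/2775

Sum = 2044/2775


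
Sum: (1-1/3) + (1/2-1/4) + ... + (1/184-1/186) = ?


Telescoping with gap 2: two head and two tail terms survive.
= (1 + 1/2) - (1/185 + 1/186)
= 3/2 - 1/185 - 1/186 = 25622/17205

Sum = 25622/17205


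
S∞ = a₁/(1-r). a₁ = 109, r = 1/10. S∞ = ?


S∞ = a₁/(1-r) = 109/(1 - 1/10)
= 109/(9/10)
= 1090/9

S∞ = 1090/9


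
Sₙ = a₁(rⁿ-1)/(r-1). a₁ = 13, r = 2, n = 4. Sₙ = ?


Sₙ = 13×(2^4 - 1)/(2 - 1)
= 13×(16 - 1)/1
= 13×15/1
= 195

S_4 = 195


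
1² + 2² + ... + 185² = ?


n = 185
n(n+1)(2n+1)/6 = 185×186×371/6
= 12766110/6 = 2127685

Σk² = 2127685


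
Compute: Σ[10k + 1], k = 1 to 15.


Σ(10k+1) = 10·Σk + 1·n
= 10·120 + 1·15
= 1200 + 15 = 1215

Σ = 1215


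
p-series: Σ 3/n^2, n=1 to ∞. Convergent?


p-series test: Σ c/n^p converges if p > 1, diverges if p ≤ 1 (constant c > 0 doesn't affect convergence).
p = 2
2 > 1 → CONVERGES

Converges (p = 2 > 1)


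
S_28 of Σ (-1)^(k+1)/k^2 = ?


S = 1 - 1/4 + 1/9 - 1/16 + 1/25 - 1/36 + 1/49 - 1/64 ± ...
= 0.8219
(Full series converges to +π²/12 ≈ +0.8225)

S_28 = 0.8219


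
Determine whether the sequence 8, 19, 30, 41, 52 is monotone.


Differences: 11, 11, 11, 11
All differences > 0 → strictly INCREASING

Monotonically increasing


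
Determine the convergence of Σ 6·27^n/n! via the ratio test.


aₙ = 6·27^n/n!
a_{n+1}/aₙ = 27^(n+1)/(n+1)! × n!/27^n  (constant 6 cancels)
= 27/(n+1)
L = lim(n→∞) 27/(n+1) = 0
L < 1 → series CONVERGES

Converges (ratio test: L = 0 < 1)


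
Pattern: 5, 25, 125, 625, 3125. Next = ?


Pattern: geometric (r=5)
Terms: 5, 25, 125, 625, 3125
Next term = 15625

Next term = 15625


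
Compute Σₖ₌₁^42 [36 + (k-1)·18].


aₙ = 36 + (42-1)×18 = 774
Sₙ = n(a₁+aₙ)/2 = 42×(36+774)/2
= 42×810/2 = 17010

S_42 = 17010


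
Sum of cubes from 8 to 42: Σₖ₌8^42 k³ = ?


Σₖ₌8^42 k³ = [42·43/2]² − [7·8/2]²
= 815409 − 784 = 814625

Σk³ = 814625


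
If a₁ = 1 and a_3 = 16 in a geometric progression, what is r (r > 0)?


r^(n-1) = aₙ/a₁
r^2 = 16/1 = 16
r = 16^(1/2)
= ±4; taking r > 0 gives r = 4

r = 4


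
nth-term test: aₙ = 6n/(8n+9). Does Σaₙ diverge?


lim(n→∞) 6n/(8n+9) = 6/8 = 3/4  (divide numerator and denominator by n)
lim aₙ = 3/4 ≠ 0 → series DIVERGES

Diverges (lim aₙ = 3/4 ≠ 0)


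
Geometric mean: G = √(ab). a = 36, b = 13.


GM = √(36×13) = √468 = 21.6333

GM = 21.6333


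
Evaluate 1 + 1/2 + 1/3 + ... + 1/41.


H_41 = 1/1 + 1/2 + 1/3 + ... + 1/41
= 85691034670497533/19914562703599200
≈ 4.3029

H_41 = 85691034670497533/19914562703599200 ≈ 4.3029


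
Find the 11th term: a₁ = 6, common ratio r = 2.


aₙ = a₁·r^(n-1)
= 6×2^10
= 6×1024
= 6144

a_11 = 6144


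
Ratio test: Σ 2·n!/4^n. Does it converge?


aₙ = 2·n!/4^n
a_{n+1}/aₙ = (n+1)!/4^(n+1) × 4^n/n!  (constant 2 cancels)
= (n+1)/4
L = lim(n→∞) (n+1)/4 = ∞
L > 1 → series DIVERGES

Diverges (ratio test: L = ∞ > 1)


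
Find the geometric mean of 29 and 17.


GM = √(29×17) = √493 = 22.2036

GM = 22.2036


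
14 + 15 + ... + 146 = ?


Σₖ₌14^146 k = Σₖ₌₁^146 k − Σₖ₌₁^13 k
= 146·147/2 − 13·14/2
= 10731 − 91 = 10640

Σk = 10640


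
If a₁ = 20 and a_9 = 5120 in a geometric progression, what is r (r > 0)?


r^(n-1) = aₙ/a₁
r^8 = 5120/20 = 256
r = 256^(1/8)
= ±2; taking r > 0 gives r = 2

r = 2


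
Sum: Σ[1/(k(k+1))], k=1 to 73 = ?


1/(k(k+1)) = 1/k - 1/(k+1) (partial fractions)
Telescoping: Σ = 1 - 1/74 = 73/74

Sum = 73/74


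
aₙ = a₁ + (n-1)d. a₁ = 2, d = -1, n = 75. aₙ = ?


aₙ = a₁ + (n-1)d
= 2 + (75-1)×-1
= 2 - 74
= -72

a_75 = -72


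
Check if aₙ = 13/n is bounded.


a₁ = 13, a₂ = 13/2, a₃ = 13/3, ...
0 < aₙ ≤ 13 for all n ≥ 1
Lower bound: 0, Upper bound: 13
The sequence IS bounded

Bounded (0 < aₙ ≤ 13)


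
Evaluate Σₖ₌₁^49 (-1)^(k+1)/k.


S = 1 - 1/2 + 1/3 - 1/4 + 1/5 - 1/6 + 1/7 - 1/8 ± ...
= 0.7032
(Full series converges to +ln(2) ≈ +0.6931)

S_49 = 0.7032


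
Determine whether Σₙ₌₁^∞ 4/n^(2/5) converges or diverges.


p-series test: Σ c/n^p converges if p > 1, diverges if p ≤ 1 (constant c > 0 doesn't affect convergence).
p = 2/5
2/5 ≤ 1 → DIVERGES

Diverges (p = 2/5 ≤ 1)


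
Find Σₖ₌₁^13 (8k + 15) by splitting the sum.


Σ(8k+15) = 8·Σk + 15·n
= 8·91 + 15·13
= 728 + 195 = 923

Σ = 923


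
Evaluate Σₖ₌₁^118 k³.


n(n+1)/2 = 118×119/2 = 7021
Σk³ = 7021² = 49294441

Σk³ = 49294441


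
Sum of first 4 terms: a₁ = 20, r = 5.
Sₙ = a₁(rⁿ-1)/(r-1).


Sₙ = 20×(5^4 - 1)/(5 - 1)
= 20×(625 - 1)/4
= 20×624/4
= 3120

S_4 = 3120


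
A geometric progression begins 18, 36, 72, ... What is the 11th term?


aₙ = a₁·r^(n-1)
= 18×2^10
= 18×1024
= 18432

a_11 = 18432


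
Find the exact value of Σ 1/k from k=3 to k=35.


Σₖ₌3^35 1/k = 1/3 + 1/4 + 1/5 + ... + 1/35
= 34745876421709/13127595717600
≈ 2.6468

Sum = 34745876421709/13127595717600 ≈ 2.6468


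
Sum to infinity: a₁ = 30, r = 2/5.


S∞ = a₁/(1-r) = 30/(1 - 2/5)
= 30/(3/5)
= 50

S∞ = 50


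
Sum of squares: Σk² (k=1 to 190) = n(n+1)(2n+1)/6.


n = 190
n(n+1)(2n+1)/6 = 190×191×381/6
= 13826490/6 = 2304415

Σk² = 2304415


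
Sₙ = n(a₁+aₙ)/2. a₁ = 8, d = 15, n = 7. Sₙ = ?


aₙ = 8 + (7-1)×15 = 98
Sₙ = n(a₁+aₙ)/2 = 7×(8+98)/2
= 7×106/2 = 371

S_7 = 371


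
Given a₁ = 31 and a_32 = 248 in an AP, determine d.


d = (aₙ - a₁)/(n-1)
= (248 - 31)/(32-1)
= 217/31 = 7

d = 7


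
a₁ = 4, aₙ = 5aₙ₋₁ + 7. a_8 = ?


Computing step by step:
a_1 = 4
a_2 = 27
a_3 = 142
a_4 = 717
a_5 = 3592
a_6 = 17967
a_7 = 89842
a_8 = 449217


a_8 = 449217


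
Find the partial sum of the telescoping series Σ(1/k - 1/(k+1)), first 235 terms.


Telescoping: adjacent terms cancel.
= 1/1 - 1/236
= 1 - 1/236 = 235/236

Sum = 235/236


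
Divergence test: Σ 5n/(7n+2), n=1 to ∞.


lim(n→∞) 5n/(7n+2) = 5/7 = 5/7  (divide numerator and denominator by n)
lim aₙ = 5/7 ≠ 0 → series DIVERGES

Diverges (lim aₙ = 5/7 ≠ 0)


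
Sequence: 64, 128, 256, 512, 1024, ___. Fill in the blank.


Pattern: powers of 2: 2ⁿ
Terms: 64, 128, 256, 512, 1024
Next term = 2048

Next term = 2048


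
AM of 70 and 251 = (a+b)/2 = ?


AM = (70 + 251)/2 = 321/2 = 160.5

AM = 160.5


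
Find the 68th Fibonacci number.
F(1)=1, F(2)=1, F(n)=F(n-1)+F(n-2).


Fibonacci sequence: 1, 1, 2, 3, 5, 8, 13, 21, 34, 55, 89, ...
F(68) = 72723460248141

F(68) = 72723460248141
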